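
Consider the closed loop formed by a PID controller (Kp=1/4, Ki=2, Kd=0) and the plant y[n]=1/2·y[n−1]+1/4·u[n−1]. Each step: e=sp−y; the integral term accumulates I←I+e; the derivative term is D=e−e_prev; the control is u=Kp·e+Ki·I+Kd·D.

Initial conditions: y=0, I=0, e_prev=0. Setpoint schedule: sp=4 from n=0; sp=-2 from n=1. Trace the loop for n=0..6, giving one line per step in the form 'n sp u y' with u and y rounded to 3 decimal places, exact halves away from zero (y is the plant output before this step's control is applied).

(exact arithmetic carried between steps; '≈' marks a value shown rounded to 6 d.p. or computed from one; I and e_prev carry over from the previous line; the table rounds u and y to 3 d.p., halves away from zero)
n=0: y=0, sp=4, e=sp−y=4; I=4, D=e−e_prev=4; u=1/4·4+2·4+0·4=9; next y=1/2·0+1/4·9=2.25
n=1: y=2.25, sp=-2, e=sp−y=-4.25; I=-0.25, D=e−e_prev=-8.25; u=1/4·(-4.25)+2·(-0.25)+0·(-8.25)=-1.5625; next y=1/2·2.25+1/4·(-1.5625)=0.734375
n=2: y=0.734375, sp=-2, e=sp−y=-2.734375; I=-2.984375, D=e−e_prev=1.515625; u=1/4·(-2.734375)+2·(-2.984375)+0·1.515625≈-6.652344; next y=1/2·0.734375+1/4·(-6.652344)≈-1.295898
n=3: y≈-1.295898, sp=-2, e=sp−y≈-0.704102; I≈-3.688477, D=e−e_prev≈2.030273; u=1/4·(-0.704102)+2·(-3.688477)+0·2.030273≈-7.552979; next y=1/2·(-1.295898)+1/4·(-7.552979)≈-2.536194
n=4: y≈-2.536194, sp=-2, e=sp−y≈0.536194; I≈-3.152283, D=e−e_prev≈1.240295; u=1/4·0.536194+2·(-3.152283)+0·1.240295≈-6.170517; next y=1/2·(-2.536194)+1/4·(-6.170517)≈-2.810726
n=5: y≈-2.810726, sp=-2, e=sp−y≈0.810726; I≈-2.341557, D=e−e_prev≈0.274532; u=1/4·0.810726+2·(-2.341557)+0·0.274532≈-4.480432; next y=1/2·(-2.810726)+1/4·(-4.480432)≈-2.525471
n=6: y≈-2.525471, sp=-2, e=sp−y≈0.525471; I≈-1.816086, D=e−e_prev≈-0.285255; u=1/4·0.525471+2·(-1.816086)+0·(-0.285255)≈-3.500803; next y=1/2·(-2.525471)+1/4·(-3.500803)≈-2.137936

0 4 9.000 0.000
1 -2 -1.563 2.250
2 -2 -6.652 0.734
3 -2 -7.553 -1.296
4 -2 -6.171 -2.536
5 -2 -4.480 -2.811
6 -2 -3.501 -2.525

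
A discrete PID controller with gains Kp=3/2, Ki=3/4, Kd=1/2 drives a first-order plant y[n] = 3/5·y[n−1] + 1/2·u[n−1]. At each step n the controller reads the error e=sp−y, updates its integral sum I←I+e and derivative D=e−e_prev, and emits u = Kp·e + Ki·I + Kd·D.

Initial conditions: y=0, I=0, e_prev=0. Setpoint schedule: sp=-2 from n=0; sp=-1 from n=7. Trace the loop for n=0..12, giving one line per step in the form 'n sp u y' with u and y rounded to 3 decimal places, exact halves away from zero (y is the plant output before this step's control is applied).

0 -2 -5.500 0.000
1 -2 1.563 -2.750
2 -2 -4.423 -0.869
3 -2 0.795 -2.733
4 -2 -3.687 -1.242
5 -2 0.193 -2.589
6 -2 -3.152 -1.457
7 -1 2.488 -2.450
8 -1 -3.537 -0.226
9 -1 1.609 -1.904
10 -1 -2.859 -0.338
11 -1 0.987 -1.632
12 -1 -2.339 -0.486

(exact arithmetic carried between steps; '≈' marks a value shown rounded to 6 d.p. or computed from one; I and e_prev carry over from the previous line; the table rounds u and y to 3 d.p., halves away from zero)
n=0: y=0, sp=-2, e=sp−y=-2; I=-2, D=e−e_prev=-2; u=3/2·(-2)+3/4·(-2)+1/2·(-2)=-5.5; next y=3/5·0+1/2·(-5.5)=-2.75
n=1: y=-2.75, sp=-2, e=sp−y=0.75; I=-1.25, D=e−e_prev=2.75; u=3/2·0.75+3/4·(-1.25)+1/2·2.75=1.5625; next y=3/5·(-2.75)+1/2·1.5625=-0.86875
n=2: y=-0.86875, sp=-2, e=sp−y=-1.13125; I=-2.38125, D=e−e_prev=-1.88125; u=3/2·(-1.13125)+3/4·(-2.38125)+1/2·(-1.88125)≈-4.423438; next y=3/5·(-0.86875)+1/2·(-4.423438)≈-2.732969
n=3: y≈-2.732969, sp=-2, e=sp−y≈0.732969; I≈-1.648281, D=e−e_prev≈1.864219; u=3/2·0.732969+3/4·(-1.648281)+1/2·1.864219≈0.795352; next y=3/5·(-2.732969)+1/2·0.795352≈-1.242105
n=4: y≈-1.242105, sp=-2, e=sp−y≈-0.757895; I≈-2.406176, D=e−e_prev≈-1.490863; u=3/2·(-0.757895)+3/4·(-2.406176)+1/2·(-1.490863)≈-3.686905; next y=3/5·(-1.242105)+1/2·(-3.686905)≈-2.588716
n=5: y≈-2.588716, sp=-2, e=sp−y≈0.588716; I≈-1.817460, D=e−e_prev≈1.346610; u=3/2·0.588716+3/4·(-1.817460)+1/2·1.346610≈0.193284; next y=3/5·(-2.588716)+1/2·0.193284≈-1.456587
n=6: y≈-1.456587, sp=-2, e=sp−y≈-0.543413; I≈-2.360872, D=e−e_prev≈-1.132128; u=3/2·(-0.543413)+3/4·(-2.360872)+1/2·(-1.132128)≈-3.151837; next y=3/5·(-1.456587)+1/2·(-3.151837)≈-2.449871
n=7: y≈-2.449871, sp=-1, e=sp−y≈1.449871; I≈-0.911001, D=e−e_prev≈1.993284; u=3/2·1.449871+3/4·(-0.911001)+1/2·1.993284≈2.488198; next y=3/5·(-2.449871)+1/2·2.488198≈-0.225824
n=8: y≈-0.225824, sp=-1, e=sp−y≈-0.774176; I≈-1.685177, D=e−e_prev≈-2.224047; u=3/2·(-0.774176)+3/4·(-1.685177)+1/2·(-2.224047)≈-3.537171; next y=3/5·(-0.225824)+1/2·(-3.537171)≈-1.904080
n=9: y≈-1.904080, sp=-1, e=sp−y≈0.904080; I≈-0.781098, D=e−e_prev≈1.678256; u=3/2·0.904080+3/4·(-0.781098)+1/2·1.678256≈1.609424; next y=3/5·(-1.904080)+1/2·1.609424≈-0.337736
n=10: y≈-0.337736, sp=-1, e=sp−y≈-0.662264; I≈-1.443362, D=e−e_prev≈-1.566344; u=3/2·(-0.662264)+3/4·(-1.443362)+1/2·(-1.566344)≈-2.859090; next y=3/5·(-0.337736)+1/2·(-2.859090)≈-1.632186
n=11: y≈-1.632186, sp=-1, e=sp−y≈0.632186; I≈-0.811176, D=e−e_prev≈1.294451; u=3/2·0.632186+3/4·(-0.811176)+1/2·1.294451≈0.987123; next y=3/5·(-1.632186)+1/2·0.987123≈-0.485750
n=12: y≈-0.485750, sp=-1, e=sp−y≈-0.514250; I≈-1.325425, D=e−e_prev≈-1.146436; u=3/2·(-0.514250)+3/4·(-1.325425)+1/2·(-1.146436)≈-2.338662; next y=3/5·(-0.485750)+1/2·(-2.338662)≈-1.460781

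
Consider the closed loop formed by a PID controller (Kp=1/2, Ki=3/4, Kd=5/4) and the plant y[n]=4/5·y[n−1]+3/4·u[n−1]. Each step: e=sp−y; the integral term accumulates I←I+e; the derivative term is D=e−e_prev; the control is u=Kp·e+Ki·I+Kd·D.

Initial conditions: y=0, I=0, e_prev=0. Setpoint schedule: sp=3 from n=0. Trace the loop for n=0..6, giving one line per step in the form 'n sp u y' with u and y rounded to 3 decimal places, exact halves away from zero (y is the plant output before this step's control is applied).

0 3 7.500 0.000
1 3 -8.063 5.625
2 3 14.930 -1.547
3 3 -19.392 9.960
4 3 31.111 -6.576
5 3 -43.998 18.073
6 3 67.040 -18.540

(exact arithmetic carried between steps; '≈' marks a value shown rounded to 6 d.p. or computed from one; I and e_prev carry over from the previous line; the table rounds u and y to 3 d.p., halves away from zero)
n=0: y=0, sp=3, e=sp−y=3; I=3, D=e−e_prev=3; u=1/2·3+3/4·3+5/4·3=7.5; next y=4/5·0+3/4·7.5=5.625
n=1: y=5.625, sp=3, e=sp−y=-2.625; I=0.375, D=e−e_prev=-5.625; u=1/2·(-2.625)+3/4·0.375+5/4·(-5.625)=-8.0625; next y=4/5·5.625+3/4·(-8.0625)=-1.546875
n=2: y=-1.546875, sp=3, e=sp−y=4.546875; I=4.921875, D=e−e_prev=7.171875; u=1/2·4.546875+3/4·4.921875+5/4·7.171875≈14.929688; next y=4/5·(-1.546875)+3/4·14.929688≈9.959766
n=3: y≈9.959766, sp=3, e=sp−y≈-6.959766; I≈-2.037891, D=e−e_prev≈-11.506641; u=1/2·(-6.959766)+3/4·(-2.037891)+5/4·(-11.506641)≈-19.391602; next y=4/5·9.959766+3/4·(-19.391602)≈-6.575889
n=4: y≈-6.575889, sp=3, e=sp−y≈9.575889; I≈7.537998, D=e−e_prev≈16.535654; u=1/2·9.575889+3/4·7.537998+5/4·16.535654≈31.111011; next y=4/5·(-6.575889)+3/4·31.111011≈18.072547
n=5: y≈18.072547, sp=3, e=sp−y≈-15.072547; I≈-7.534549, D=e−e_prev≈-24.648436; u=1/2·(-15.072547)+3/4·(-7.534549)+5/4·(-24.648436)≈-43.997730; next y=4/5·18.072547+3/4·(-43.997730)≈-18.540260
n=6: y≈-18.540260, sp=3, e=sp−y≈21.540260; I≈14.005711, D=e−e_prev≈36.612807; u=1/2·21.540260+3/4·14.005711+5/4·36.612807≈67.040422; next y=4/5·(-18.540260)+3/4·67.040422≈35.448108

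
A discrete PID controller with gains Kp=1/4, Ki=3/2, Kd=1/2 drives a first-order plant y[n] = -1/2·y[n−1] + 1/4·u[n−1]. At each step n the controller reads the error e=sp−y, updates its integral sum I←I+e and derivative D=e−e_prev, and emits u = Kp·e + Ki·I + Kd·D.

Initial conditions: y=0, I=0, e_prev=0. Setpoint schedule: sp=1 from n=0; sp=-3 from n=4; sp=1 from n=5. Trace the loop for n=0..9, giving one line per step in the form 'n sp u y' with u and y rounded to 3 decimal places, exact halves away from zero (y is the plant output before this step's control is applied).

(exact arithmetic carried between steps; '≈' marks a value shown rounded to 6 d.p. or computed from one; I and e_prev carry over from the previous line; the table rounds u and y to 3 d.p., halves away from zero)
n=0: y=0, sp=1, e=sp−y=1; I=1, D=e−e_prev=1; u=1/4·1+3/2·1+1/2·1=2.25; next y=-1/2·0+1/4·2.25=0.5625
n=1: y=0.5625, sp=1, e=sp−y=0.4375; I=1.4375, D=e−e_prev=-0.5625; u=1/4·0.4375+3/2·1.4375+1/2·(-0.5625)=1.984375; next y=-1/2·0.5625+1/4·1.984375≈0.214844
n=2: y≈0.214844, sp=1, e=sp−y≈0.785156; I≈2.222656, D=e−e_prev≈0.347656; u=1/4·0.785156+3/2·2.222656+1/2·0.347656≈3.704102; next y=-1/2·0.214844+1/4·3.704102≈0.818604
n=3: y≈0.818604, sp=1, e=sp−y≈0.181396; I≈2.404053, D=e−e_prev≈-0.603760; u=1/4·0.181396+3/2·2.404053+1/2·(-0.603760)≈3.349548; next y=-1/2·0.818604+1/4·3.349548≈0.428085
n=4: y≈0.428085, sp=-3, e=sp−y≈-3.428085; I≈-1.024033, D=e−e_prev≈-3.609482; u=1/4·(-3.428085)+3/2·(-1.024033)+1/2·(-3.609482)≈-4.197811; next y=-1/2·0.428085+1/4·(-4.197811)≈-1.263495
n=5: y≈-1.263495, sp=1, e=sp−y≈2.263495; I≈1.239463, D=e−e_prev≈5.691581; u=1/4·2.263495+3/2·1.239463+1/2·5.691581≈5.270859; next y=-1/2·(-1.263495)+1/4·5.270859≈1.949462
n=6: y≈1.949462, sp=1, e=sp−y≈-0.949462; I≈0.290000, D=e−e_prev≈-3.212958; u=1/4·(-0.949462)+3/2·0.290000+1/2·(-3.212958)≈-1.408844; next y=-1/2·1.949462+1/4·(-1.408844)≈-1.326942
n=7: y≈-1.326942, sp=1, e=sp−y≈2.326942; I≈2.616943, D=e−e_prev≈3.276404; u=1/4·2.326942+3/2·2.616943+1/2·3.276404≈6.145352; next y=-1/2·(-1.326942)+1/4·6.145352≈2.199809
n=8: y≈2.199809, sp=1, e=sp−y≈-1.199809; I≈1.417134, D=e−e_prev≈-3.526751; u=1/4·(-1.199809)+3/2·1.417134+1/2·(-3.526751)≈0.062373; next y=-1/2·2.199809+1/4·0.062373≈-1.084311
n=9: y≈-1.084311, sp=1, e=sp−y≈2.084311; I≈3.501445, D=e−e_prev≈3.284120; u=1/4·2.084311+3/2·3.501445+1/2·3.284120≈7.415305; next y=-1/2·(-1.084311)+1/4·7.415305≈2.395982

0 1 2.250 0.000
1 1 1.984 0.563
2 1 3.704 0.215
3 1 3.350 0.819
4 -3 -4.198 0.428
5 1 5.271 -1.263
6 1 -1.409 1.949
7 1 6.145 -1.327
8 1 0.062 2.200
9 1 7.415 -1.084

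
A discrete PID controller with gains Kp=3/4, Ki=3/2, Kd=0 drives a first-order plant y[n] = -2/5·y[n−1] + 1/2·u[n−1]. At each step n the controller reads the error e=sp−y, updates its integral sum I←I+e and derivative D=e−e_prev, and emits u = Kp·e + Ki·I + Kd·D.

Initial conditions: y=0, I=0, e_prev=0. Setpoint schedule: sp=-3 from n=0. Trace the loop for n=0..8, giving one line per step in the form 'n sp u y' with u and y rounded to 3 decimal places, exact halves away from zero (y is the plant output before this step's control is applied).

(exact arithmetic carried between steps; '≈' marks a value shown rounded to 6 d.p. or computed from one; I and e_prev carry over from the previous line; the table rounds u and y to 3 d.p., halves away from zero)
n=0: y=0, sp=-3, e=sp−y=-3; I=-3, D=e−e_prev=-3; u=3/4·(-3)+3/2·(-3)+0·(-3)=-6.75; next y=-2/5·0+1/2·(-6.75)=-3.375
n=1: y=-3.375, sp=-3, e=sp−y=0.375; I=-2.625, D=e−e_prev=3.375; u=3/4·0.375+3/2·(-2.625)+0·3.375=-3.65625; next y=-2/5·(-3.375)+1/2·(-3.65625)=-0.478125
n=2: y=-0.478125, sp=-3, e=sp−y=-2.521875; I=-5.146875, D=e−e_prev=-2.896875; u=3/4·(-2.521875)+3/2·(-5.146875)+0·(-2.896875)≈-9.611719; next y=-2/5·(-0.478125)+1/2·(-9.611719)≈-4.614609
n=3: y≈-4.614609, sp=-3, e=sp−y≈1.614609; I≈-3.532266, D=e−e_prev≈4.136484; u=3/4·1.614609+3/2·(-3.532266)+0·4.136484≈-4.087441; next y=-2/5·(-4.614609)+1/2·(-4.087441)≈-0.197877
n=4: y≈-0.197877, sp=-3, e=sp−y≈-2.802123; I≈-6.334389, D=e−e_prev≈-4.416732; u=3/4·(-2.802123)+3/2·(-6.334389)+0·(-4.416732)≈-11.603175; next y=-2/5·(-0.197877)+1/2·(-11.603175)≈-5.722437
n=5: y≈-5.722437, sp=-3, e=sp−y≈2.722437; I≈-3.611952, D=e−e_prev≈5.524560; u=3/4·2.722437+3/2·(-3.611952)+0·5.524560≈-3.376100; next y=-2/5·(-5.722437)+1/2·(-3.376100)≈0.600925
n=6: y≈0.600925, sp=-3, e=sp−y≈-3.600925; I≈-7.212877, D=e−e_prev≈-6.323362; u=3/4·(-3.600925)+3/2·(-7.212877)+0·(-6.323362)≈-13.520008; next y=-2/5·0.600925+1/2·(-13.520008)≈-7.000374
n=7: y≈-7.000374, sp=-3, e=sp−y≈4.000374; I≈-3.212502, D=e−e_prev≈7.601299; u=3/4·4.000374+3/2·(-3.212502)+0·7.601299≈-1.818473; next y=-2/5·(-7.000374)+1/2·(-1.818473)≈1.890913
n=8: y≈1.890913, sp=-3, e=sp−y≈-4.890913; I≈-8.103416, D=e−e_prev≈-8.891287; u=3/4·(-4.890913)+3/2·(-8.103416)+0·(-8.891287)≈-15.823308; next y=-2/5·1.890913+1/2·(-15.823308)≈-8.668019

0 -3 -6.750 0.000
1 -3 -3.656 -3.375
2 -3 -9.612 -0.478
3 -3 -4.087 -4.615
4 -3 -11.603 -0.198
5 -3 -3.376 -5.722
6 -3 -13.520 0.601
7 -3 -1.818 -7.000
8 -3 -15.823 1.891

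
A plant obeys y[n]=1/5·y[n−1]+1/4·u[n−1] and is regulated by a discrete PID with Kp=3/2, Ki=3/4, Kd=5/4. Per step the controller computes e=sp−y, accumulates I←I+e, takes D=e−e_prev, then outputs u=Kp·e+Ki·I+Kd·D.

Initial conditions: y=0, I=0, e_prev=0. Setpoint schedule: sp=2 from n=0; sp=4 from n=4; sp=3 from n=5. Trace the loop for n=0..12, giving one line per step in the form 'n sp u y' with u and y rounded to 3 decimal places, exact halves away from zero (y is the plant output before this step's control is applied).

0 2 7.000 0.000
1 2 -0.125 1.750
2 2 7.259 0.319
3 2 1.272 1.879
4 4 14.460 0.694
5 3 -1.252 3.754
6 3 14.864 0.438
7 3 0.861 3.803
8 3 14.362 0.976
9 3 2.511 3.786
10 3 13.837 1.385
11 3 3.818 3.736
12 3 13.325 1.702

(exact arithmetic carried between steps; '≈' marks a value shown rounded to 6 d.p. or computed from one; I and e_prev carry over from the previous line; the table rounds u and y to 3 d.p., halves away from zero)
n=0: y=0, sp=2, e=sp−y=2; I=2, D=e−e_prev=2; u=3/2·2+3/4·2+5/4·2=7; next y=1/5·0+1/4·7=1.75
n=1: y=1.75, sp=2, e=sp−y=0.25; I=2.25, D=e−e_prev=-1.75; u=3/2·0.25+3/4·2.25+5/4·(-1.75)=-0.125; next y=1/5·1.75+1/4·(-0.125)=0.31875
n=2: y=0.31875, sp=2, e=sp−y=1.68125; I=3.93125, D=e−e_prev=1.43125; u=3/2·1.68125+3/4·3.93125+5/4·1.43125=7.259375; next y=1/5·0.31875+1/4·7.259375≈1.878594
n=3: y≈1.878594, sp=2, e=sp−y≈0.121406; I≈4.052656, D=e−e_prev≈-1.559844; u=3/2·0.121406+3/4·4.052656+5/4·(-1.559844)≈1.271797; next y=1/5·1.878594+1/4·1.271797≈0.693668
n=4: y≈0.693668, sp=4, e=sp−y≈3.306332; I≈7.358988, D=e−e_prev≈3.184926; u=3/2·3.306332+3/4·7.358988+5/4·3.184926≈14.459896; next y=1/5·0.693668+1/4·14.459896≈3.753708
n=5: y≈3.753708, sp=3, e=sp−y≈-0.753708; I≈6.605281, D=e−e_prev≈-4.060040; u=3/2·(-0.753708)+3/4·6.605281+5/4·(-4.060040)≈-1.251651; next y=1/5·3.753708+1/4·(-1.251651)≈0.437829
n=6: y≈0.437829, sp=3, e=sp−y≈2.562171; I≈9.167452, D=e−e_prev≈3.315879; u=3/2·2.562171+3/4·9.167452+5/4·3.315879≈14.863694; next y=1/5·0.437829+1/4·14.863694≈3.803489
n=7: y≈3.803489, sp=3, e=sp−y≈-0.803489; I≈8.363962, D=e−e_prev≈-3.365660; u=3/2·(-0.803489)+3/4·8.363962+5/4·(-3.365660)≈0.860662; next y=1/5·3.803489+1/4·0.860662≈0.975863
n=8: y≈0.975863, sp=3, e=sp−y≈2.024137; I≈10.388099, D=e−e_prev≈2.827626; u=3/2·2.024137+3/4·10.388099+5/4·2.827626≈14.361811; next y=1/5·0.975863+1/4·14.361811≈3.785626
n=9: y≈3.785626, sp=3, e=sp−y≈-0.785626; I≈9.602473, D=e−e_prev≈-2.809762; u=3/2·(-0.785626)+3/4·9.602473+5/4·(-2.809762)≈2.511214; next y=1/5·3.785626+1/4·2.511214≈1.384929
n=10: y≈1.384929, sp=3, e=sp−y≈1.615071; I≈11.217545, D=e−e_prev≈2.400697; u=3/2·1.615071+3/4·11.217545+5/4·2.400697≈13.836637; next y=1/5·1.384929+1/4·13.836637≈3.736145
n=11: y≈3.736145, sp=3, e=sp−y≈-0.736145; I≈10.481400, D=e−e_prev≈-2.351216; u=3/2·(-0.736145)+3/4·10.481400+5/4·(-2.351216)≈3.817812; next y=1/5·3.736145+1/4·3.817812≈1.701682
n=12: y≈1.701682, sp=3, e=sp−y≈1.298318; I≈11.779718, D=e−e_prev≈2.034463; u=3/2·1.298318+3/4·11.779718+5/4·2.034463≈13.325344; next y=1/5·1.701682+1/4·13.325344≈3.671672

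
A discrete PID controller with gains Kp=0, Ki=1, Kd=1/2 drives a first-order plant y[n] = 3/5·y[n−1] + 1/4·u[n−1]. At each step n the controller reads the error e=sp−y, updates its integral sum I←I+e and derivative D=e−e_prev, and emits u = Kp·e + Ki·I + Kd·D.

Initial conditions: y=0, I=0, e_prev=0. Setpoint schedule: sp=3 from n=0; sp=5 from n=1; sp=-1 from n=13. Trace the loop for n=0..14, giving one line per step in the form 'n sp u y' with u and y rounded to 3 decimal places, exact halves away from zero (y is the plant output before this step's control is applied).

(exact arithmetic carried between steps; '≈' marks a value shown rounded to 6 d.p. or computed from one; I and e_prev carry over from the previous line; the table rounds u and y to 3 d.p., halves away from zero)
n=0: y=0, sp=3, e=sp−y=3; I=3, D=e−e_prev=3; u=0·3+1·3+1/2·3=4.5; next y=3/5·0+1/4·4.5=1.125
n=1: y=1.125, sp=5, e=sp−y=3.875; I=6.875, D=e−e_prev=0.875; u=0·3.875+1·6.875+1/2·0.875=7.3125; next y=3/5·1.125+1/4·7.3125=2.503125
n=2: y=2.503125, sp=5, e=sp−y=2.496875; I=9.371875, D=e−e_prev=-1.378125; u=0·2.496875+1·9.371875+1/2·(-1.378125)≈8.682813; next y=3/5·2.503125+1/4·8.682813≈3.672578
n=3: y≈3.672578, sp=5, e=sp−y≈1.327422; I≈10.699297, D=e−e_prev≈-1.169453; u=0·1.327422+1·10.699297+1/2·(-1.169453)≈10.114570; next y=3/5·3.672578+1/4·10.114570≈4.732189
n=4: y≈4.732189, sp=5, e=sp−y≈0.267811; I≈10.967107, D=e−e_prev≈-1.059611; u=0·0.267811+1·10.967107+1/2·(-1.059611)≈10.437302; next y=3/5·4.732189+1/4·10.437302≈5.448639
n=5: y≈5.448639, sp=5, e=sp−y≈-0.448639; I≈10.518468, D=e−e_prev≈-0.716450; u=0·(-0.448639)+1·10.518468+1/2·(-0.716450)≈10.160243; next y=3/5·5.448639+1/4·10.160243≈5.809244
n=6: y≈5.809244, sp=5, e=sp−y≈-0.809244; I≈9.709224, D=e−e_prev≈-0.360605; u=0·(-0.809244)+1·9.709224+1/2·(-0.360605)≈9.528921; next y=3/5·5.809244+1/4·9.528921≈5.867777
n=7: y≈5.867777, sp=5, e=sp−y≈-0.867777; I≈8.841447, D=e−e_prev≈-0.058533; u=0·(-0.867777)+1·8.841447+1/2·(-0.058533)≈8.812181; next y=3/5·5.867777+1/4·8.812181≈5.723711
n=8: y≈5.723711, sp=5, e=sp−y≈-0.723711; I≈8.117736, D=e−e_prev≈0.144066; u=0·(-0.723711)+1·8.117736+1/2·0.144066≈8.189768; next y=3/5·5.723711+1/4·8.189768≈5.481669
n=9: y≈5.481669, sp=5, e=sp−y≈-0.481669; I≈7.636067, D=e−e_prev≈0.242042; u=0·(-0.481669)+1·7.636067+1/2·0.242042≈7.757088; next y=3/5·5.481669+1/4·7.757088≈5.228273
n=10: y≈5.228273, sp=5, e=sp−y≈-0.228273; I≈7.407793, D=e−e_prev≈0.253396; u=0·(-0.228273)+1·7.407793+1/2·0.253396≈7.534491; next y=3/5·5.228273+1/4·7.534491≈5.020587
n=11: y≈5.020587, sp=5, e=sp−y≈-0.020587; I≈7.387207, D=e−e_prev≈0.207687; u=0·(-0.020587)+1·7.387207+1/2·0.207687≈7.491050; next y=3/5·5.020587+1/4·7.491050≈4.885115
n=12: y≈4.885115, sp=5, e=sp−y≈0.114885; I≈7.502092, D=e−e_prev≈0.135472; u=0·0.114885+1·7.502092+1/2·0.135472≈7.569828; next y=3/5·4.885115+1/4·7.569828≈4.823526
n=13: y≈4.823526, sp=-1, e=sp−y≈-5.823526; I≈1.678566, D=e−e_prev≈-5.938411; u=0·(-5.823526)+1·1.678566+1/2·(-5.938411)≈-1.290639; next y=3/5·4.823526+1/4·(-1.290639)≈2.571456
n=14: y≈2.571456, sp=-1, e=sp−y≈-3.571456; I≈-1.892889, D=e−e_prev≈2.252070; u=0·(-3.571456)+1·(-1.892889)+1/2·2.252070≈-0.766854; next y=3/5·2.571456+1/4·(-0.766854)≈1.351160

0 3 4.500 0.000
1 5 7.313 1.125
2 5 8.683 2.503
3 5 10.115 3.673
4 5 10.437 4.732
5 5 10.160 5.449
6 5 9.529 5.809
7 5 8.812 5.868
8 5 8.190 5.724
9 5 7.757 5.482
10 5 7.534 5.228
11 5 7.491 5.021
12 5 7.570 4.885
13 -1 -1.291 4.824
14 -1 -0.767 2.571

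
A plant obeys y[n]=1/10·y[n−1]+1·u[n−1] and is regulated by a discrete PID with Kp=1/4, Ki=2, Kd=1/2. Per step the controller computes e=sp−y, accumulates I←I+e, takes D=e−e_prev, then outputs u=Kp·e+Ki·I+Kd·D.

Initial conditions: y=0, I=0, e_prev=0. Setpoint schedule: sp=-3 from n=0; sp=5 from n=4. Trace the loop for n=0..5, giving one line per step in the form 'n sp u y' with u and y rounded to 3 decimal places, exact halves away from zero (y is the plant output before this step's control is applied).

(exact arithmetic carried between steps; '≈' marks a value shown rounded to 6 d.p. or computed from one; I and e_prev carry over from the previous line; the table rounds u and y to 3 d.p., halves away from zero)
n=0: y=0, sp=-3, e=sp−y=-3; I=-3, D=e−e_prev=-3; u=1/4·(-3)+2·(-3)+1/2·(-3)=-8.25; next y=1/10·0+1·(-8.25)=-8.25
n=1: y=-8.25, sp=-3, e=sp−y=5.25; I=2.25, D=e−e_prev=8.25; u=1/4·5.25+2·2.25+1/2·8.25=9.9375; next y=1/10·(-8.25)+1·9.9375=9.1125
n=2: y=9.1125, sp=-3, e=sp−y=-12.1125; I=-9.8625, D=e−e_prev=-17.3625; u=1/4·(-12.1125)+2·(-9.8625)+1/2·(-17.3625)=-31.434375; next y=1/10·9.1125+1·(-31.434375)=-30.523125
n=3: y=-30.523125, sp=-3, e=sp−y=27.523125; I=17.660625, D=e−e_prev=39.635625; u=1/4·27.523125+2·17.660625+1/2·39.635625≈62.019844; next y=1/10·(-30.523125)+1·62.019844≈58.967531
n=4: y≈58.967531, sp=5, e=sp−y≈-53.967531; I≈-36.306906, D=e−e_prev≈-81.490656; u=1/4·(-53.967531)+2·(-36.306906)+1/2·(-81.490656)≈-126.851023; next y=1/10·58.967531+1·(-126.851023)≈-120.954270
n=5: y≈-120.954270, sp=5, e=sp−y≈125.954270; I≈89.647364, D=e−e_prev≈179.921802; u=1/4·125.954270+2·89.647364+1/2·179.921802≈300.744196; next y=1/10·(-120.954270)+1·300.744196≈288.648769

0 -3 -8.250 0.000
1 -3 9.938 -8.250
2 -3 -31.434 9.113
3 -3 62.020 -30.523
4 5 -126.851 58.968
5 5 300.744 -120.954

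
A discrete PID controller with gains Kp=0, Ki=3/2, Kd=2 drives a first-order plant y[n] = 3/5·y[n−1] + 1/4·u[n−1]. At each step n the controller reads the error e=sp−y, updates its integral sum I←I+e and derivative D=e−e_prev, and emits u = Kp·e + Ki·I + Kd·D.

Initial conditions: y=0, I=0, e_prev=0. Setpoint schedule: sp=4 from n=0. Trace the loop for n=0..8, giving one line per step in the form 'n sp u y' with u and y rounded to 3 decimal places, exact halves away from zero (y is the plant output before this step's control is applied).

(exact arithmetic carried between steps; '≈' marks a value shown rounded to 6 d.p. or computed from one; I and e_prev carry over from the previous line; the table rounds u and y to 3 d.p., halves away from zero)
n=0: y=0, sp=4, e=sp−y=4; I=4, D=e−e_prev=4; u=0·4+3/2·4+2·4=14; next y=3/5·0+1/4·14=3.5
n=1: y=3.5, sp=4, e=sp−y=0.5; I=4.5, D=e−e_prev=-3.5; u=0·0.5+3/2·4.5+2·(-3.5)=-0.25; next y=3/5·3.5+1/4·(-0.25)=2.0375
n=2: y=2.0375, sp=4, e=sp−y=1.9625; I=6.4625, D=e−e_prev=1.4625; u=0·1.9625+3/2·6.4625+2·1.4625=12.61875; next y=3/5·2.0375+1/4·12.61875≈4.377188
n=3: y≈4.377188, sp=4, e=sp−y≈-0.377188; I≈6.085313, D=e−e_prev≈-2.339688; u=0·(-0.377188)+3/2·6.085313+2·(-2.339688)≈4.448594; next y=3/5·4.377188+1/4·4.448594≈3.738461
n=4: y≈3.738461, sp=4, e=sp−y≈0.261539; I≈6.346852, D=e−e_prev≈0.638727; u=0·0.261539+3/2·6.346852+2·0.638727≈10.797730; next y=3/5·3.738461+1/4·10.797730≈4.942509
n=5: y≈4.942509, sp=4, e=sp−y≈-0.942509; I≈5.404342, D=e−e_prev≈-1.204048; u=0·(-0.942509)+3/2·5.404342+2·(-1.204048)≈5.698417; next y=3/5·4.942509+1/4·5.698417≈4.390110
n=6: y≈4.390110, sp=4, e=sp−y≈-0.390110; I≈5.014233, D=e−e_prev≈0.552399; u=0·(-0.390110)+3/2·5.014233+2·0.552399≈8.626148; next y=3/5·4.390110+1/4·8.626148≈4.790603
n=7: y≈4.790603, sp=4, e=sp−y≈-0.790603; I≈4.223630, D=e−e_prev≈-0.400493; u=0·(-0.790603)+3/2·4.223630+2·(-0.400493)≈5.534459; next y=3/5·4.790603+1/4·5.534459≈4.257976
n=8: y≈4.257976, sp=4, e=sp−y≈-0.257976; I≈3.965653, D=e−e_prev≈0.532626; u=0·(-0.257976)+3/2·3.965653+2·0.532626≈7.013733; next y=3/5·4.257976+1/4·7.013733≈4.308219

0 4 14.000 0.000
1 4 -0.250 3.500
2 4 12.619 2.038
3 4 4.449 4.377
4 4 10.798 3.738
5 4 5.698 4.943
6 4 8.626 4.390
7 4 5.534 4.791
8 4 7.014 4.258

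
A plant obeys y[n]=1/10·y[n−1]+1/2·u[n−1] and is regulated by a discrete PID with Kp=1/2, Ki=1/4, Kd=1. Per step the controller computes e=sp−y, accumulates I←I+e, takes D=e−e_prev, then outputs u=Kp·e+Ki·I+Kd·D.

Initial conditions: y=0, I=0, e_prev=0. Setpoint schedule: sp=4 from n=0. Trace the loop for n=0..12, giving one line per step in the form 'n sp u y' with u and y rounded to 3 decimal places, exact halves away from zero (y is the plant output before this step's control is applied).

(exact arithmetic carried between steps; '≈' marks a value shown rounded to 6 d.p. or computed from one; I and e_prev carry over from the previous line; the table rounds u and y to 3 d.p., halves away from zero)
n=0: y=0, sp=4, e=sp−y=4; I=4, D=e−e_prev=4; u=1/2·4+1/4·4+1·4=7; next y=1/10·0+1/2·7=3.5
n=1: y=3.5, sp=4, e=sp−y=0.5; I=4.5, D=e−e_prev=-3.5; u=1/2·0.5+1/4·4.5+1·(-3.5)=-2.125; next y=1/10·3.5+1/2·(-2.125)=-0.7125
n=2: y=-0.7125, sp=4, e=sp−y=4.7125; I=9.2125, D=e−e_prev=4.2125; u=1/2·4.7125+1/4·9.2125+1·4.2125=8.871875; next y=1/10·(-0.7125)+1/2·8.871875≈4.364688
n=3: y≈4.364688, sp=4, e=sp−y≈-0.364688; I≈8.847813, D=e−e_prev≈-5.077188; u=1/2·(-0.364688)+1/4·8.847813+1·(-5.077188)≈-3.047578; next y=1/10·4.364688+1/2·(-3.047578)≈-1.087320
n=4: y≈-1.087320, sp=4, e=sp−y≈5.087320; I≈13.935133, D=e−e_prev≈5.452008; u=1/2·5.087320+1/4·13.935133+1·5.452008≈11.479451; next y=1/10·(-1.087320)+1/2·11.479451≈5.630994
n=5: y≈5.630994, sp=4, e=sp−y≈-1.630994; I≈12.304139, D=e−e_prev≈-6.718314; u=1/2·(-1.630994)+1/4·12.304139+1·(-6.718314)≈-4.457776; next y=1/10·5.630994+1/2·(-4.457776)≈-1.665789
n=6: y≈-1.665789, sp=4, e=sp−y≈5.665789; I≈17.969928, D=e−e_prev≈7.296782; u=1/2·5.665789+1/4·17.969928+1·7.296782≈14.622158; next y=1/10·(-1.665789)+1/2·14.622158≈7.144500
n=7: y≈7.144500, sp=4, e=sp−y≈-3.144500; I≈14.825427, D=e−e_prev≈-8.810289; u=1/2·(-3.144500)+1/4·14.825427+1·(-8.810289)≈-6.676182; next y=1/10·7.144500+1/2·(-6.676182)≈-2.623641
n=8: y≈-2.623641, sp=4, e=sp−y≈6.623641; I≈21.449069, D=e−e_prev≈9.768141; u=1/2·6.623641+1/4·21.449069+1·9.768141≈18.442229; next y=1/10·(-2.623641)+1/2·18.442229≈8.958750
n=9: y≈8.958750, sp=4, e=sp−y≈-4.958750; I≈16.490318, D=e−e_prev≈-11.582391; u=1/2·(-4.958750)+1/4·16.490318+1·(-11.582391)≈-9.939187; next y=1/10·8.958750+1/2·(-9.939187)≈-4.073719
n=10: y≈-4.073719, sp=4, e=sp−y≈8.073719; I≈24.564037, D=e−e_prev≈13.032469; u=1/2·8.073719+1/4·24.564037+1·13.032469≈23.210337; next y=1/10·(-4.073719)+1/2·23.210337≈11.197797
n=11: y≈11.197797, sp=4, e=sp−y≈-7.197797; I≈17.366240, D=e−e_prev≈-15.271515; u=1/2·(-7.197797)+1/4·17.366240+1·(-15.271515)≈-14.528854; next y=1/10·11.197797+1/2·(-14.528854)≈-6.144647
n=12: y≈-6.144647, sp=4, e=sp−y≈10.144647; I≈27.510887, D=e−e_prev≈17.342444; u=1/2·10.144647+1/4·27.510887+1·17.342444≈29.292489; next y=1/10·(-6.144647)+1/2·29.292489≈14.031780

0 4 7.000 0.000
1 4 -2.125 3.500
2 4 8.872 -0.713
3 4 -3.048 4.365
4 4 11.479 -1.087
5 4 -4.458 5.631
6 4 14.622 -1.666
7 4 -6.676 7.145
8 4 18.442 -2.624
9 4 -9.939 8.959
10 4 23.210 -4.074
11 4 -14.529 11.198
12 4 29.292 -6.145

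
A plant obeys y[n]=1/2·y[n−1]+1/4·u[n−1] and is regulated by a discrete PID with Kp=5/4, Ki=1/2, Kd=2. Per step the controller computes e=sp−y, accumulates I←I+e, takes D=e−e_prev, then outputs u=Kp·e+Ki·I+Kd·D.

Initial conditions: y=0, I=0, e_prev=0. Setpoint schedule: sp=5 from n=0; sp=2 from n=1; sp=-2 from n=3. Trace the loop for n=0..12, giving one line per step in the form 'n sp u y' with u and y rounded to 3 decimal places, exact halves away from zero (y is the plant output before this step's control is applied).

0 5 18.750 0.000
1 2 -17.578 4.688
2 2 21.722 -2.051
3 -2 -28.939 4.405
4 -2 24.160 -5.032
5 -2 -25.284 3.524
6 -2 19.377 -4.559
7 -2 -22.223 2.565
8 -2 15.385 -4.273
9 -2 -19.591 1.710
10 -2 12.092 -4.043
11 -2 -17.308 1.002
12 -2 9.385 -3.826

(exact arithmetic carried between steps; '≈' marks a value shown rounded to 6 d.p. or computed from one; I and e_prev carry over from the previous line; the table rounds u and y to 3 d.p., halves away from zero)
n=0: y=0, sp=5, e=sp−y=5; I=5, D=e−e_prev=5; u=5/4·5+1/2·5+2·5=18.75; next y=1/2·0+1/4·18.75=4.6875
n=1: y=4.6875, sp=2, e=sp−y=-2.6875; I=2.3125, D=e−e_prev=-7.6875; u=5/4·(-2.6875)+1/2·2.3125+2·(-7.6875)=-17.578125; next y=1/2·4.6875+1/4·(-17.578125)≈-2.050781
n=2: y≈-2.050781, sp=2, e=sp−y≈4.050781; I≈6.363281, D=e−e_prev≈6.738281; u=5/4·4.050781+1/2·6.363281+2·6.738281≈21.721680; next y=1/2·(-2.050781)+1/4·21.721680≈4.405029
n=3: y≈4.405029, sp=-2, e=sp−y≈-6.405029; I≈-0.041748, D=e−e_prev≈-10.455811; u=5/4·(-6.405029)+1/2·(-0.041748)+2·(-10.455811)≈-28.938782; next y=1/2·4.405029+1/4·(-28.938782)≈-5.032181
n=4: y≈-5.032181, sp=-2, e=sp−y≈3.032181; I≈2.990433, D=e−e_prev≈9.437210; u=5/4·3.032181+1/2·2.990433+2·9.437210≈24.159863; next y=1/2·(-5.032181)+1/4·24.159863≈3.523875
n=5: y≈3.523875, sp=-2, e=sp−y≈-5.523875; I≈-2.533442, D=e−e_prev≈-8.556056; u=5/4·(-5.523875)+1/2·(-2.533442)+2·(-8.556056)≈-25.283677; next y=1/2·3.523875+1/4·(-25.283677)≈-4.558982
n=6: y≈-4.558982, sp=-2, e=sp−y≈2.558982; I≈0.025539, D=e−e_prev≈8.082857; u=5/4·2.558982+1/2·0.025539+2·8.082857≈19.377211; next y=1/2·(-4.558982)+1/4·19.377211≈2.564812
n=7: y≈2.564812, sp=-2, e=sp−y≈-4.564812; I≈-4.539273, D=e−e_prev≈-7.123794; u=5/4·(-4.564812)+1/2·(-4.539273)+2·(-7.123794)≈-22.223238; next y=1/2·2.564812+1/4·(-22.223238)≈-4.273404
n=8: y≈-4.273404, sp=-2, e=sp−y≈2.273404; I≈-2.265869, D=e−e_prev≈6.838215; u=5/4·2.273404+1/2·(-2.265869)+2·6.838215≈15.385251; next y=1/2·(-4.273404)+1/4·15.385251≈1.709611
n=9: y≈1.709611, sp=-2, e=sp−y≈-3.709611; I≈-5.975480, D=e−e_prev≈-5.983015; u=5/4·(-3.709611)+1/2·(-5.975480)+2·(-5.983015)≈-19.590783; next y=1/2·1.709611+1/4·(-19.590783)≈-4.042890
n=10: y≈-4.042890, sp=-2, e=sp−y≈2.042890; I≈-3.932590, D=e−e_prev≈5.752501; u=5/4·2.042890+1/2·(-3.932590)+2·5.752501≈12.092320; next y=1/2·(-4.042890)+1/4·12.092320≈1.001635
n=11: y≈1.001635, sp=-2, e=sp−y≈-3.001635; I≈-6.934225, D=e−e_prev≈-5.044525; u=5/4·(-3.001635)+1/2·(-6.934225)+2·(-5.044525)≈-17.308206; next y=1/2·1.001635+1/4·(-17.308206)≈-3.826234
n=12: y≈-3.826234, sp=-2, e=sp−y≈1.826234; I≈-5.107991, D=e−e_prev≈4.827869; u=5/4·1.826234+1/2·(-5.107991)+2·4.827869≈9.384535; next y=1/2·(-3.826234)+1/4·9.384535≈0.433017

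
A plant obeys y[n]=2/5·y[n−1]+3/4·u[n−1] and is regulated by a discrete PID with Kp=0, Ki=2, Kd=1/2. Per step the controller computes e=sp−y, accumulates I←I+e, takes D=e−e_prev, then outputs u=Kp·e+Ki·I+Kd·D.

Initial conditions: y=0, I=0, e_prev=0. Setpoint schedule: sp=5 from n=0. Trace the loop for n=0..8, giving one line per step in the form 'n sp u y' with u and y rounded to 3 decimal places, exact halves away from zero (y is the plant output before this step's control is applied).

0 5 12.500 0.000
1 5 -3.438 9.375
2 5 13.008 1.172
3 5 -6.069 10.225
4 5 14.725 -0.462
5 5 -7.996 10.859
6 5 17.228 -1.654
7 5 -10.504 12.259
8 5 20.018 -2.974

(exact arithmetic carried between steps; '≈' marks a value shown rounded to 6 d.p. or computed from one; I and e_prev carry over from the previous line; the table rounds u and y to 3 d.p., halves away from zero)
n=0: y=0, sp=5, e=sp−y=5; I=5, D=e−e_prev=5; u=0·5+2·5+1/2·5=12.5; next y=2/5·0+3/4·12.5=9.375
n=1: y=9.375, sp=5, e=sp−y=-4.375; I=0.625, D=e−e_prev=-9.375; u=0·(-4.375)+2·0.625+1/2·(-9.375)=-3.4375; next y=2/5·9.375+3/4·(-3.4375)=1.171875
n=2: y=1.171875, sp=5, e=sp−y=3.828125; I=4.453125, D=e−e_prev=8.203125; u=0·3.828125+2·4.453125+1/2·8.203125≈13.007813; next y=2/5·1.171875+3/4·13.007813≈10.224609
n=3: y≈10.224609, sp=5, e=sp−y≈-5.224609; I≈-0.771484, D=e−e_prev≈-9.052734; u=0·(-5.224609)+2·(-0.771484)+1/2·(-9.052734)≈-6.069336; next y=2/5·10.224609+3/4·(-6.069336)≈-0.462158
n=4: y≈-0.462158, sp=5, e=sp−y≈5.462158; I≈4.690674, D=e−e_prev≈10.686768; u=0·5.462158+2·4.690674+1/2·10.686768≈14.724731; next y=2/5·(-0.462158)+3/4·14.724731≈10.858685
n=5: y≈10.858685, sp=5, e=sp−y≈-5.858685; I≈-1.168011, D=e−e_prev≈-11.320844; u=0·(-5.858685)+2·(-1.168011)+1/2·(-11.320844)≈-7.996445; next y=2/5·10.858685+3/4·(-7.996445)≈-1.653859
n=6: y≈-1.653859, sp=5, e=sp−y≈6.653859; I≈5.485848, D=e−e_prev≈12.512545; u=0·6.653859+2·5.485848+1/2·12.512545≈17.227968; next y=2/5·(-1.653859)+3/4·17.227968≈12.259432
n=7: y≈12.259432, sp=5, e=sp−y≈-7.259432; I≈-1.773584, D=e−e_prev≈-13.913292; u=0·(-7.259432)+2·(-1.773584)+1/2·(-13.913292)≈-10.503815; next y=2/5·12.259432+3/4·(-10.503815)≈-2.974088
n=8: y≈-2.974088, sp=5, e=sp−y≈7.974088; I≈6.200504, D=e−e_prev≈15.233521; u=0·7.974088+2·6.200504+1/2·15.233521≈20.017768; next y=2/5·(-2.974088)+3/4·20.017768≈13.823690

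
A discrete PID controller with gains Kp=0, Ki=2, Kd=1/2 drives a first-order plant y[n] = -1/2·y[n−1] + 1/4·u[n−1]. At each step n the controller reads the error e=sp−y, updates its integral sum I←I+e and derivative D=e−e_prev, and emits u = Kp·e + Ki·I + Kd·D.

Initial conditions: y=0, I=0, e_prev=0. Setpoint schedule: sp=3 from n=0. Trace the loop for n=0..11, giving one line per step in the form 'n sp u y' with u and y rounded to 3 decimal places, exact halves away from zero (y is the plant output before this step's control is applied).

(exact arithmetic carried between steps; '≈' marks a value shown rounded to 6 d.p. or computed from one; I and e_prev carry over from the previous line; the table rounds u and y to 3 d.p., halves away from zero)
n=0: y=0, sp=3, e=sp−y=3; I=3, D=e−e_prev=3; u=0·3+2·3+1/2·3=7.5; next y=-1/2·0+1/4·7.5=1.875
n=1: y=1.875, sp=3, e=sp−y=1.125; I=4.125, D=e−e_prev=-1.875; u=0·1.125+2·4.125+1/2·(-1.875)=7.3125; next y=-1/2·1.875+1/4·7.3125=0.890625
n=2: y=0.890625, sp=3, e=sp−y=2.109375; I=6.234375, D=e−e_prev=0.984375; u=0·2.109375+2·6.234375+1/2·0.984375≈12.960938; next y=-1/2·0.890625+1/4·12.960938≈2.794922
n=3: y≈2.794922, sp=3, e=sp−y≈0.205078; I≈6.439453, D=e−e_prev≈-1.904297; u=0·0.205078+2·6.439453+1/2·(-1.904297)≈11.926758; next y=-1/2·2.794922+1/4·11.926758≈1.584229
n=4: y≈1.584229, sp=3, e=sp−y≈1.415771; I≈7.855225, D=e−e_prev≈1.210693; u=0·1.415771+2·7.855225+1/2·1.210693≈16.315796; next y=-1/2·1.584229+1/4·16.315796≈3.286835
n=5: y≈3.286835, sp=3, e=sp−y≈-0.286835; I≈7.568390, D=e−e_prev≈-1.702606; u=0·(-0.286835)+2·7.568390+1/2·(-1.702606)≈14.285477; next y=-1/2·3.286835+1/4·14.285477≈1.927952
n=6: y≈1.927952, sp=3, e=sp−y≈1.072048; I≈8.640438, D=e−e_prev≈1.358883; u=0·1.072048+2·8.640438+1/2·1.358883≈17.960318; next y=-1/2·1.927952+1/4·17.960318≈3.526103
n=7: y≈3.526103, sp=3, e=sp−y≈-0.526103; I≈8.114335, D=e−e_prev≈-1.598152; u=0·(-0.526103)+2·8.114335+1/2·(-1.598152)≈15.429593; next y=-1/2·3.526103+1/4·15.429593≈2.094347
n=8: y≈2.094347, sp=3, e=sp−y≈0.905653; I≈9.019988, D=e−e_prev≈1.431757; u=0·0.905653+2·9.019988+1/2·1.431757≈18.755854; next y=-1/2·2.094347+1/4·18.755854≈3.641790
n=9: y≈3.641790, sp=3, e=sp−y≈-0.641790; I≈8.378198, D=e−e_prev≈-1.547444; u=0·(-0.641790)+2·8.378198+1/2·(-1.547444)≈15.982673; next y=-1/2·3.641790+1/4·15.982673≈2.174773
n=10: y≈2.174773, sp=3, e=sp−y≈0.825227; I≈9.203424, D=e−e_prev≈1.467017; u=0·0.825227+2·9.203424+1/2·1.467017≈19.140357; next y=-1/2·2.174773+1/4·19.140357≈3.697703
n=11: y≈3.697703, sp=3, e=sp−y≈-0.697703; I≈8.505722, D=e−e_prev≈-1.522930; u=0·(-0.697703)+2·8.505722+1/2·(-1.522930)≈16.249979; next y=-1/2·3.697703+1/4·16.249979≈2.213643

0 3 7.500 0.000
1 3 7.313 1.875
2 3 12.961 0.891
3 3 11.927 2.795
4 3 16.316 1.584
5 3 14.285 3.287
6 3 17.960 1.928
7 3 15.430 3.526
8 3 18.756 2.094
9 3 15.983 3.642
10 3 19.140 2.175
11 3 16.250 3.698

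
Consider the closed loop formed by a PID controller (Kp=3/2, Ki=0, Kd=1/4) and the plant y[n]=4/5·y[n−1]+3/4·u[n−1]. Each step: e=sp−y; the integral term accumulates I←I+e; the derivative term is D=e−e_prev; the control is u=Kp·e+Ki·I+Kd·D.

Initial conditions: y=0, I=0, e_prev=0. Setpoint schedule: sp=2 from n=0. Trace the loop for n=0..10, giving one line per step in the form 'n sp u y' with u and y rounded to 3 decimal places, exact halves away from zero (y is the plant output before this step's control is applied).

0 2 3.500 0.000
1 2 -1.594 2.625
2 2 2.073 0.905
3 2 -0.761 2.279
4 2 1.379 1.252
5 2 -0.249 2.036
6 2 0.986 1.441
7 2 0.048 1.893
8 2 0.760 1.550
9 2 0.219 1.810
10 2 0.630 1.613

(exact arithmetic carried between steps; '≈' marks a value shown rounded to 6 d.p. or computed from one; I and e_prev carry over from the previous line; the table rounds u and y to 3 d.p., halves away from zero)
n=0: y=0, sp=2, e=sp−y=2; I=2, D=e−e_prev=2; u=3/2·2+0·2+1/4·2=3.5; next y=4/5·0+3/4·3.5=2.625
n=1: y=2.625, sp=2, e=sp−y=-0.625; I=1.375, D=e−e_prev=-2.625; u=3/2·(-0.625)+0·1.375+1/4·(-2.625)=-1.59375; next y=4/5·2.625+3/4·(-1.59375)≈0.904688
n=2: y≈0.904688, sp=2, e=sp−y≈1.095313; I≈2.470313, D=e−e_prev≈1.720313; u=3/2·1.095313+0·2.470313+1/4·1.720313≈2.073047; next y=4/5·0.904688+3/4·2.073047≈2.278535
n=3: y≈2.278535, sp=2, e=sp−y≈-0.278535; I≈2.191777, D=e−e_prev≈-1.373848; u=3/2·(-0.278535)+0·2.191777+1/4·(-1.373848)≈-0.761265; next y=4/5·2.278535+3/4·(-0.761265)≈1.251880
n=4: y≈1.251880, sp=2, e=sp−y≈0.748120; I≈2.939898, D=e−e_prev≈1.026656; u=3/2·0.748120+0·2.939898+1/4·1.026656≈1.378844; next y=4/5·1.251880+3/4·1.378844≈2.035637
n=5: y≈2.035637, sp=2, e=sp−y≈-0.035637; I≈2.904261, D=e−e_prev≈-0.783757; u=3/2·(-0.035637)+0·2.904261+1/4·(-0.783757)≈-0.249395; next y=4/5·2.035637+3/4·(-0.249395)≈1.441463
n=6: y≈1.441463, sp=2, e=sp−y≈0.558537; I≈3.462797, D=e−e_prev≈0.594174; u=3/2·0.558537+0·3.462797+1/4·0.594174≈0.986348; next y=4/5·1.441463+3/4·0.986348≈1.892932
n=7: y≈1.892932, sp=2, e=sp−y≈0.107068; I≈3.569865, D=e−e_prev≈-0.451468; u=3/2·0.107068+0·3.569865+1/4·(-0.451468)≈0.047735; next y=4/5·1.892932+3/4·0.047735≈1.550147
n=8: y≈1.550147, sp=2, e=sp−y≈0.449853; I≈4.019719, D=e−e_prev≈0.342785; u=3/2·0.449853+0·4.019719+1/4·0.342785≈0.760476; next y=4/5·1.550147+3/4·0.760476≈1.810475
n=9: y≈1.810475, sp=2, e=sp−y≈0.189525; I≈4.209244, D=e−e_prev≈-0.260328; u=3/2·0.189525+0·4.209244+1/4·(-0.260328)≈0.219206; next y=4/5·1.810475+3/4·0.219206≈1.612784
n=10: y≈1.612784, sp=2, e=sp−y≈0.387216; I≈4.596460, D=e−e_prev≈0.197690; u=3/2·0.387216+0·4.596460+1/4·0.197690≈0.630246; next y=4/5·1.612784+3/4·0.630246≈1.762912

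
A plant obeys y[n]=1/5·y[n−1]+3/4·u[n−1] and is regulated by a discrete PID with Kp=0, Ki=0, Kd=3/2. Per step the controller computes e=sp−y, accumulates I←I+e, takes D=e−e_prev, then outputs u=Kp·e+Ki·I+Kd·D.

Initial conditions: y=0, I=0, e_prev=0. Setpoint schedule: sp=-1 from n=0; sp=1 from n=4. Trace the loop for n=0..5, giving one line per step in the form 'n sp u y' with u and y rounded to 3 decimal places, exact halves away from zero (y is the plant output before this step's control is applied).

0 -1 -1.500 0.000
1 -1 1.688 -1.125
2 -1 -3.248 1.041
3 -1 4.903 -2.228
4 1 -5.190 3.232
5 1 9.717 -3.246

(exact arithmetic carried between steps; '≈' marks a value shown rounded to 6 d.p. or computed from one; I and e_prev carry over from the previous line; the table rounds u and y to 3 d.p., halves away from zero)
n=0: y=0, sp=-1, e=sp−y=-1; I=-1, D=e−e_prev=-1; u=0·(-1)+0·(-1)+3/2·(-1)=-1.5; next y=1/5·0+3/4·(-1.5)=-1.125
n=1: y=-1.125, sp=-1, e=sp−y=0.125; I=-0.875, D=e−e_prev=1.125; u=0·0.125+0·(-0.875)+3/2·1.125=1.6875; next y=1/5·(-1.125)+3/4·1.6875=1.040625
n=2: y=1.040625, sp=-1, e=sp−y=-2.040625; I=-2.915625, D=e−e_prev=-2.165625; u=0·(-2.040625)+0·(-2.915625)+3/2·(-2.165625)≈-3.248438; next y=1/5·1.040625+3/4·(-3.248438)≈-2.228203
n=3: y≈-2.228203, sp=-1, e=sp−y≈1.228203; I≈-1.687422, D=e−e_prev≈3.268828; u=0·1.228203+0·(-1.687422)+3/2·3.268828≈4.903242; next y=1/5·(-2.228203)+3/4·4.903242≈3.231791
n=4: y≈3.231791, sp=1, e=sp−y≈-2.231791; I≈-3.919213, D=e−e_prev≈-3.459994; u=0·(-2.231791)+0·(-3.919213)+3/2·(-3.459994)≈-5.189991; next y=1/5·3.231791+3/4·(-5.189991)≈-3.246135
n=5: y≈-3.246135, sp=1, e=sp−y≈4.246135; I≈0.326922, D=e−e_prev≈6.477926; u=0·4.246135+0·0.326922+3/2·6.477926≈9.716889; next y=1/5·(-3.246135)+3/4·9.716889≈6.638440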